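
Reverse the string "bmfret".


Input string: 'bmfret'
Operation: reverse character order
Original order: 'b' -> 'm' -> 'f' -> 'r' -> 'e' -> 't'
Reversed order: 't' -> 'e' -> 'r' -> 'f' -> 'm' -> 'b'
Result: terfmb


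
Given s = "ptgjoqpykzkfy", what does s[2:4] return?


Input string: 'ptgjoqpykzkfy'
Operation: slice [2:4]
Extract characters: s[2]='g', s[3]='j'
Result: gj


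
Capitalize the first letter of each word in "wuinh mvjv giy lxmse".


Input string: 'wuinh mvjv giy lxmse'
Operation: capitalize first letter of each word
Word transformations: 'wuinh'->'Wuinh', 'mvjv'->'Mvjv', 'giy'->'Giy', 'lxmse'->'Lxmse'
Result: Wuinh Mvjv Giy Lxmse


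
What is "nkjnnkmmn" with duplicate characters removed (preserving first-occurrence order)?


Input: 'nkjnnkmmn'
Operation: keep first occurrence of each character
Scan: s[0]='n' new -> keep; s[1]='k' new -> keep; s[2]='j' new -> keep; s[3]='n' seen -> skip; s[4]='n' seen -> skip; s[5]='k' seen -> skip; s[6]='m' new -> keep; s[7]='m' seen -> skip; s[8]='n' seen -> skip
Result: nkjm


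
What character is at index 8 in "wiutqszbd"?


Input string: 'wiutqszbd'
Operation: get character at index 8
Index mapping: s[0]='w', s[1]='i', s[2]='u', s[3]='t', s[4]='q', s[5]='s', s[6]='z', s[7]='b', s[8]='d'
Result: 'd'


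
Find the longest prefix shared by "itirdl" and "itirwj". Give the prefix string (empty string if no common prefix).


String 1: 'itirdl'
String 2: 'itirwj'
Compare position by position:
pos 0: 'i' vs 'i' match
pos 1: 't' vs 't' match
pos 2: 'i' vs 'i' match
pos 3: 'r' vs 'r' match
pos 4: 'd' vs 'w' differ -> stop
Longest common prefix: "itir" (length 4)


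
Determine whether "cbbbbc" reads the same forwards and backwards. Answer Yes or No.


Input string: 'cbbbbc'
Reversed: 'cbbbbc'
Compare pairs: s[0]='c' vs s[5]='c' (match), s[1]='b' vs s[4]='b' (match), s[2]='b' vs s[3]='b' (match)
Palindrome: Yes


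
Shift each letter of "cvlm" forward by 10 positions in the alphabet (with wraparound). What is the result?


Input: 'cvlm', shift = 10
Operation: for each letter, (position + 10) mod 26
Mapping: 'c'(2+10=12)->'m', 'v'(21+10=31, 31 mod 26=5)->'f', 'l'(11+10=21)->'v', 'm'(12+10=22)->'w'
Result: mfvw


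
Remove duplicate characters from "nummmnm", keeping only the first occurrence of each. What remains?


Input: 'nummmnm'
Operation: keep first occurrence of each character
Scan: s[0]='n' new -> keep; s[1]='u' new -> keep; s[2]='m' new -> keep; s[3]='m' seen -> skip; s[4]='m' seen -> skip; s[5]='n' seen -> skip; s[6]='m' seen -> skip
Result: num


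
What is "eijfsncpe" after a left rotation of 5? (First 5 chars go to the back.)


Input: 'eijfsncpe', shift = 5
Operation: split at index 5 and swap parts
Front part s[0:5] = 'eijfs'
Back part s[5:] = 'ncpe'
Rotated = back + front = 'ncpe' + 'eijfs'
Result: ncpeeijfs


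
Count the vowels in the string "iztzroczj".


Input string: 'iztzroczj'
Operation: count vowels (a, e, i, o, u)
Scan: s[0]='i' (vowel), s[1]='z', s[2]='t', s[3]='z', s[4]='r', s[5]='o' (vowel), s[6]='c', s[7]='z', s[8]='j'
Vowels found: 2
Result: 2


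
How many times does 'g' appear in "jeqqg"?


Input string: 'jeqqg'
Target character: 'g'
Scan each position: s[4]='g'
Matches found at indices: 4
Total: 1


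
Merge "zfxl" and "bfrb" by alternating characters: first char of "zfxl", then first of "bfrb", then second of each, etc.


String 1: 'zfxl'
String 2: 'bfrb'
Operation: alternate characters
Pairs: 'z'+'b', 'f'+'f', 'x'+'r', 'l'+'b'
Result: zbffxrlb


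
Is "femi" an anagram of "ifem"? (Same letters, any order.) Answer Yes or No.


String 1: 'ifem' -> sorted: 'efim'
String 2: 'femi' -> sorted: 'efim'
Compare sorted forms: 'efim' == 'efim'
Anagram: Yes


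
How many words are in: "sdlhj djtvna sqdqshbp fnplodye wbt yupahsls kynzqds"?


Input string: 'sdlhj djtvna sqdqshbp fnplodye wbt yupahsls kynzqds'
Operation: split by spaces
Words found: 'sdlhj', 'djtvna', 'sqdqshbp', 'fnplodye', 'wbt', 'yupahsls', 'kynzqds'
Word count: 7


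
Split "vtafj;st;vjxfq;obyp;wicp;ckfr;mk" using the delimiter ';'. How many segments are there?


Input string: 'vtafj;st;vjxfq;obyp;wicp;ckfr;mk'
Delimiter: ';'
Split result: 'vtafj', 'st', 'vjxfq', 'obyp', 'wicp', 'ckfr', 'mk'
Number of parts: 7


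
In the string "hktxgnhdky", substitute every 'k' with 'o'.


Input string: 'hktxgnhdky'
Operation: replace 'k' with 'o'
Positions of 'k': 1, 8
After replacement: hotxgnhdoy


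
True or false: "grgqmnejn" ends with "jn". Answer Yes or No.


Input string: 'grgqmnejn'
Suffix to check: 'jn'
Last 2 characters of input: 'jn'
Match: True
Result: Yes


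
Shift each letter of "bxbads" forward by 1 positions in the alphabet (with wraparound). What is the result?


Input: 'bxbads', shift = 1
Operation: for each letter, (position + 1) mod 26
Mapping: 'b'(1+1=2)->'c', 'x'(23+1=24)->'y', 'b'(1+1=2)->'c', 'a'(0+1=1)->'b', 'd'(3+1=4)->'e', 's'(18+1=19)->'t'
Result: cycbet


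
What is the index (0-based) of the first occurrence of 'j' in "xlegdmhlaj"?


Input string: 'xlegdmhlaj'
Target: 'j'
Scanning left to right: s[0]='x', s[1]='l', s[2]='e', s[3]='g', s[4]='d', s[5]='m', s[6]='h', s[7]='l', s[8]='a', s[9]='j'
First match at index: 9


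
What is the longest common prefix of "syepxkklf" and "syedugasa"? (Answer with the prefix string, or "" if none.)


String 1: 'syepxkklf'
String 2: 'syedugasa'
Compare position by position:
pos 0: 's' vs 's' match
pos 1: 'y' vs 'y' match
pos 2: 'e' vs 'e' match
pos 3: 'p' vs 'd' differ -> stop
Longest common prefix: "sye" (length 3)


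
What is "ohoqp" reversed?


Input string: 'ohoqp'
Operation: reverse character order
Original order: 'o' -> 'h' -> 'o' -> 'q' -> 'p'
Reversed order: 'p' -> 'q' -> 'o' -> 'h' -> 'o'
Result: pqoho


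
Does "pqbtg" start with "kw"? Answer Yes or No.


Input string: 'pqbtg'
Prefix to check: 'kw'
First 2 characters of input: 'pq'
Match: False
Result: No


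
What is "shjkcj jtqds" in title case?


Input string: 'shjkcj jtqds'
Operation: capitalize first letter of each word
Word transformations: 'shjkcj'->'Shjkcj', 'jtqds'->'Jtqds'
Result: Shjkcj Jtqds


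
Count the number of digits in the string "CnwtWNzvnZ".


Input string: 'CnwtWNzvnZ'
Operation: count digit characters (0-9)
Scan: 'C', 'n', 'w', 't', 'W', 'N', 'z', 'v', 'n', 'Z'
Digits found: 0
Result: 0


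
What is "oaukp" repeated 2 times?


Input string: 'oaukp'
Operation: repeat 2 times
Concatenation: 'oaukp' + 'oaukp'
Result: oaukpoaukp


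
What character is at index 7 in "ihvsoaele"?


Input string: 'ihvsoaele'
Operation: get character at index 7
Index mapping: s[0]='i', s[1]='h', s[2]='v', s[3]='s', s[4]='o', s[5]='a', s[6]='e', s[7]='l'
Result: 'l'


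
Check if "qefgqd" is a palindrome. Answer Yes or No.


Input string: 'qefgqd'
Reversed: 'dqgfeq'
Compare pairs: s[0]='q' vs s[5]='d' (mismatch), s[1]='e' vs s[4]='q' (mismatch), s[2]='f' vs s[3]='g' (mismatch)
Palindrome: No


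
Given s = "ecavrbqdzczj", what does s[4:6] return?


Input string: 'ecavrbqdzczj'
Operation: slice [4:6]
Extract characters: s[4]='r', s[5]='b'
Result: rb


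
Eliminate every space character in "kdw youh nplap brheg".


Input string: 'kdw youh nplap brheg'
Operation: remove all spaces
Words: 'kdw', 'youh', 'nplap', 'brheg'
Join without spaces: kdwyouhnplapbrheg


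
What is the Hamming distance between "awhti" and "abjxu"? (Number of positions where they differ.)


String 1: 'awhti'
String 2: 'abjxu'
Compare each position: pos 0: 'a'=='a', pos 1: 'w'!='b', pos 2: 'h'!='j', pos 3: 't'!='x', pos 4: 'i'!='u'
Differing positions: 4
Hamming distance: 4


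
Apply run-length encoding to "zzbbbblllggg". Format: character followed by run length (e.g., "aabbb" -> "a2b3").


Input: 'zzbbbblllggg'
Operation: identify consecutive runs
Runs: 'zz' -> z2, 'bbbb' -> b4, 'lll' -> l3, 'ggg' -> g3
Encoded: z2b4l3g3


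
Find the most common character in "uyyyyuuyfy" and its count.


Input: 'uyyyyuuyfy'
Operation: tally each character
Counts: 'f':1, 'u':3, 'y':6
Maximum: 'y' appears 6 times


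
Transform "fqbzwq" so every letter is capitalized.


Input string: 'fqbzwq'
Operation: convert each letter to uppercase
Mapping: 'f'->'F', 'q'->'Q', 'b'->'B', 'z'->'Z', 'w'->'W', 'q'->'Q'
Result: FQBZWQ


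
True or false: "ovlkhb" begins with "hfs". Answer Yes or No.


Input string: 'ovlkhb'
Prefix to check: 'hfs'
First 3 characters of input: 'ovl'
Match: False
Result: No


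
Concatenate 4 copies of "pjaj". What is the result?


Input string: 'pjaj'
Operation: repeat 4 times
Concatenation: 'pjaj' + 'pjaj' + 'pjaj' + 'pjaj'
Result: pjajpjajpjajpjaj


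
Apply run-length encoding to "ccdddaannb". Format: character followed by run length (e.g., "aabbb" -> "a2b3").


Input: 'ccdddaannb'
Operation: identify consecutive runs
Runs: 'cc' -> c2, 'ddd' -> d3, 'aa' -> a2, 'nn' -> n2, 'b' -> b1
Encoded: c2d3a2n2b1


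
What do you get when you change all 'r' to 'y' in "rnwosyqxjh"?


Input string: 'rnwosyqxjh'
Operation: replace 'r' with 'y'
Positions of 'r': 0
After replacement: ynwosyqxjh


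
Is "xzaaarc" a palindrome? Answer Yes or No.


Input string: 'xzaaarc'
Reversed: 'craaazx'
Compare pairs: s[0]='x' vs s[6]='c' (mismatch), s[1]='z' vs s[5]='r' (mismatch), s[2]='a' vs s[4]='a' (match)
Palindrome: No


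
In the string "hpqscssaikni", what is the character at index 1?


Input string: 'hpqscssaikni'
Operation: get character at index 1
Index mapping: s[0]='h', s[1]='p'
Result: 'p'


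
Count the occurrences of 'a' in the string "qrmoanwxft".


Input string: 'qrmoanwxft'
Target character: 'a'
Scan each position: s[4]='a'
Matches found at indices: 4
Total: 1


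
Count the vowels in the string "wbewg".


Input string: 'wbewg'
Operation: count vowels (a, e, i, o, u)
Scan: s[0]='w', s[1]='b', s[2]='e' (vowel), s[3]='w', s[4]='g'
Vowels found: 1
Result: 1


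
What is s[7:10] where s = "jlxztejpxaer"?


Input string: 'jlxztejpxaer'
Operation: slice [7:10]
Extract characters: s[7]='p', s[8]='x', s[9]='a'
Result: pxa


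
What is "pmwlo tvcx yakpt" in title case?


Input string: 'pmwlo tvcx yakpt'
Operation: capitalize first letter of each word
Word transformations: 'pmwlo'->'Pmwlo', 'tvcx'->'Tvcx', 'yakpt'->'Yakpt'
Result: Pmwlo Tvcx Yakpt


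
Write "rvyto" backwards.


Input string: 'rvyto'
Operation: reverse character order
Original order: 'r' -> 'v' -> 'y' -> 't' -> 'o'
Reversed order: 'o' -> 't' -> 'y' -> 'v' -> 'r'
Result: otyvr


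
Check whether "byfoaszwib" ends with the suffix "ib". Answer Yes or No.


Input string: 'byfoaszwib'
Suffix to check: 'ib'
Last 2 characters of input: 'ib'
Match: True
Result: Yes


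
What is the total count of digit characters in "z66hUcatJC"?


Input string: 'z66hUcatJC'
Operation: count digit characters (0-9)
Scan: 'z', '6'(digit), '6'(digit), 'h', 'U', 'c', 'a', 't', 'J', 'C'
Digits found: 2
Result: 2


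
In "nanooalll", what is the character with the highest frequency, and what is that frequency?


Input: 'nanooalll'
Operation: tally each character
Counts: 'a':2, 'l':3, 'n':2, 'o':2
Maximum: 'l' appears 3 times


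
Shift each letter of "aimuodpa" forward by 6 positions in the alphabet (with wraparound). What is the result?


Input: 'aimuodpa', shift = 6
Operation: for each letter, (position + 6) mod 26
Mapping: 'a'(0+6=6)->'g', 'i'(8+6=14)->'o', 'm'(12+6=18)->'s', 'u'(20+6=26, 26 mod 26=0)->'a', 'o'(14+6=20)->'u', 'd'(3+6=9)->'j', 'p'(15+6=21)->'v', 'a'(0+6=6)->'g'
Result: gosaujvg


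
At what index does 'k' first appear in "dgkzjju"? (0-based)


Input string: 'dgkzjju'
Target: 'k'
Scanning left to right: s[0]='d', s[1]='g', s[2]='k'
First match at index: 2


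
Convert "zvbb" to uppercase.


Input string: 'zvbb'
Operation: convert each letter to uppercase
Mapping: 'z'->'Z', 'v'->'V', 'b'->'B', 'b'->'B'
Result: ZVBB


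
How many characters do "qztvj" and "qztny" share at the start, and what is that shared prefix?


String 1: 'qztvj'
String 2: 'qztny'
Compare position by position:
pos 0: 'q' vs 'q' match
pos 1: 'z' vs 'z' match
pos 2: 't' vs 't' match
pos 3: 'v' vs 'n' differ -> stop
Longest common prefix: "qzt" (length 3)


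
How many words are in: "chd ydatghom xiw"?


Input string: 'chd ydatghom xiw'
Operation: split by spaces
Words found: 'chd', 'ydatghom', 'xiw'
Word count: 3


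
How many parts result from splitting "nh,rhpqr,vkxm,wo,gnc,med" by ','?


Input string: 'nh,rhpqr,vkxm,wo,gnc,med'
Delimiter: ','
Split result: 'nh', 'rhpqr', 'vkxm', 'wo', 'gnc', 'med'
Number of parts: 6


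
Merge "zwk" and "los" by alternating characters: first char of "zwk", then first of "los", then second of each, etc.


String 1: 'zwk'
String 2: 'los'
Operation: alternate characters
Pairs: 'z'+'l', 'w'+'o', 'k'+'s'
Result: zlwoks


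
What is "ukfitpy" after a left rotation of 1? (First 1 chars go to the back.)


Input: 'ukfitpy', shift = 1
Operation: split at index 1 and swap parts
Front part s[0:1] = 'u'
Back part s[1:] = 'kfitpy'
Rotated = back + front = 'kfitpy' + 'u'
Result: kfitpyu


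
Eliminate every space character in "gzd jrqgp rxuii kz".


Input string: 'gzd jrqgp rxuii kz'
Operation: remove all spaces
Words: 'gzd', 'jrqgp', 'rxuii', 'kz'
Join without spaces: gzdjrqgprxuiikz


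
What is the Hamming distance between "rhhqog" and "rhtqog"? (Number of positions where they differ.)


String 1: 'rhhqog'
String 2: 'rhtqog'
Compare each position: pos 0: 'r'=='r', pos 1: 'h'=='h', pos 2: 'h'!='t', pos 3: 'q'=='q', pos 4: 'o'=='o', pos 5: 'g'=='g'
Differing positions: 1
Hamming distance: 1


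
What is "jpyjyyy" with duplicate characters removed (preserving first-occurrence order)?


Input: 'jpyjyyy'
Operation: keep first occurrence of each character
Scan: s[0]='j' new -> keep; s[1]='p' new -> keep; s[2]='y' new -> keep; s[3]='j' seen -> skip; s[4]='y' seen -> skip; s[5]='y' seen -> skip; s[6]='y' seen -> skip
Result: jpy


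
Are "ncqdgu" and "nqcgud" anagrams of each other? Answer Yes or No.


String 1: 'ncqdgu' -> sorted: 'cdgnqu'
String 2: 'nqcgud' -> sorted: 'cdgnqu'
Compare sorted forms: 'cdgnqu' == 'cdgnqu'
Anagram: Yes


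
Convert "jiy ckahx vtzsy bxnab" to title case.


Input string: 'jiy ckahx vtzsy bxnab'
Operation: capitalize first letter of each word
Word transformations: 'jiy'->'Jiy', 'ckahx'->'Ckahx', 'vtzsy'->'Vtzsy', 'bxnab'->'Bxnab'
Result: Jiy Ckahx Vtzsy Bxnab


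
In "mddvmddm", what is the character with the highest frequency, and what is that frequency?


Input: 'mddvmddm'
Operation: tally each character
Counts: 'd':4, 'm':3, 'v':1
Maximum: 'd' appears 4 times


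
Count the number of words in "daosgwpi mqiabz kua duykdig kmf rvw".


Input string: 'daosgwpi mqiabz kua duykdig kmf rvw'
Operation: split by spaces
Words found: 'daosgwpi', 'mqiabz', 'kua', 'duykdig', 'kmf', 'rvw'
Word count: 6


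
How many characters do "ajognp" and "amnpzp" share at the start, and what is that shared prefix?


String 1: 'ajognp'
String 2: 'amnpzp'
Compare position by position:
pos 0: 'a' vs 'a' match
pos 1: 'j' vs 'm' differ -> stop
Longest common prefix: "a" (length 1)


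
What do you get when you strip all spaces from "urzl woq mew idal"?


Input string: 'urzl woq mew idal'
Operation: remove all spaces
Words: 'urzl', 'woq', 'mew', 'idal'
Join without spaces: urzlwoqmewidal


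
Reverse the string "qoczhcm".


Input string: 'qoczhcm'
Operation: reverse character order
Original order: 'q' -> 'o' -> 'c' -> 'z' -> 'h' -> 'c' -> 'm'
Reversed order: 'm' -> 'c' -> 'h' -> 'z' -> 'c' -> 'o' -> 'q'
Result: mchzcoq


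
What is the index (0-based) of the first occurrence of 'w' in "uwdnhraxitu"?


Input string: 'uwdnhraxitu'
Target: 'w'
Scanning left to right: s[0]='u', s[1]='w'
First match at index: 1


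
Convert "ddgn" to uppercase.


Input string: 'ddgn'
Operation: convert each letter to uppercase
Mapping: 'd'->'D', 'd'->'D', 'g'->'G', 'n'->'N'
Result: DDGN


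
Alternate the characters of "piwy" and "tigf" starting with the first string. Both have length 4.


String 1: 'piwy'
String 2: 'tigf'
Operation: alternate characters
Pairs: 'p'+'t', 'i'+'i', 'w'+'g', 'y'+'f'
Result: ptiiwgyf


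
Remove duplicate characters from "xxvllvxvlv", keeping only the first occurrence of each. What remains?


Input: 'xxvllvxvlv'
Operation: keep first occurrence of each character
Scan: s[0]='x' new -> keep; s[1]='x' seen -> skip; s[2]='v' new -> keep; s[3]='l' new -> keep; s[4]='l' seen -> skip; s[5]='v' seen -> skip; s[6]='x' seen -> skip; s[7]='v' seen -> skip; s[8]='l' seen -> skip; s[9]='v' seen -> skip
Result: xvl


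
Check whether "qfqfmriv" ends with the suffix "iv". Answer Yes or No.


Input string: 'qfqfmriv'
Suffix to check: 'iv'
Last 2 characters of input: 'iv'
Match: True
Result: Yes


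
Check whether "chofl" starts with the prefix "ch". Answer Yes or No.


Input string: 'chofl'
Prefix to check: 'ch'
First 2 characters of input: 'ch'
Match: True
Result: Yes


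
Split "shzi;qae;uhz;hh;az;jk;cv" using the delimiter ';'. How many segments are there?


Input string: 'shzi;qae;uhz;hh;az;jk;cv'
Delimiter: ';'
Split result: 'shzi', 'qae', 'uhz', 'hh', 'az', 'jk', 'cv'
Number of parts: 7


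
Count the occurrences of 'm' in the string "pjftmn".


Input string: 'pjftmn'
Target character: 'm'
Scan each position: s[4]='m'
Matches found at indices: 4
Total: 1


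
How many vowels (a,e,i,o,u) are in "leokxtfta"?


Input string: 'leokxtfta'
Operation: count vowels (a, e, i, o, u)
Scan: s[0]='l', s[1]='e' (vowel), s[2]='o' (vowel), s[3]='k', s[4]='x', s[5]='t', s[6]='f', s[7]='t', s[8]='a' (vowel)
Vowels found: 3
Result: 3


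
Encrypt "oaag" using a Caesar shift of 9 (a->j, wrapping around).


Input: 'oaag', shift = 9
Operation: for each letter, (position + 9) mod 26
Mapping: 'o'(14+9=23)->'x', 'a'(0+9=9)->'j', 'a'(0+9=9)->'j', 'g'(6+9=15)->'p'
Result: xjjp


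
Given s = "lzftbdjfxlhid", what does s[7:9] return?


Input string: 'lzftbdjfxlhid'
Operation: slice [7:9]
Extract characters: s[7]='f', s[8]='x'
Result: fx


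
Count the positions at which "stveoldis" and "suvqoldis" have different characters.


String 1: 'stveoldis'
String 2: 'suvqoldis'
Compare each position: pos 0: 's'=='s', pos 1: 't'!='u', pos 2: 'v'=='v', pos 3: 'e'!='q', pos 4: 'o'=='o', pos 5: 'l'=='l', pos 6: 'd'=='d', pos 7: 'i'=='i', pos 8: 's'=='s'
Differing positions: 2
Hamming distance: 2


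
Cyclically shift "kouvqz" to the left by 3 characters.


Input: 'kouvqz', shift = 3
Operation: split at index 3 and swap parts
Front part s[0:3] = 'kou'
Back part s[3:] = 'vqz'
Rotated = back + front = 'vqz' + 'kou'
Result: vqzkou


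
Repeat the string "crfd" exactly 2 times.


Input string: 'crfd'
Operation: repeat 2 times
Concatenation: 'crfd' + 'crfd'
Result: crfdcrfd


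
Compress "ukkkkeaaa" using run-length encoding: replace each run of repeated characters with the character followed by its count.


Input: 'ukkkkeaaa'
Operation: identify consecutive runs
Runs: 'u' -> u1, 'kkkk' -> k4, 'e' -> e1, 'aaa' -> a3
Encoded: u1k4e1a3


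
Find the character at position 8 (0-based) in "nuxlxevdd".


Input string: 'nuxlxevdd'
Operation: get character at index 8
Index mapping: s[0]='n', s[1]='u', s[2]='x', s[3]='l', s[4]='x', s[5]='e', s[6]='v', s[7]='d', s[8]='d'
Result: 'd'


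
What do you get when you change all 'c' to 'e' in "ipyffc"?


Input string: 'ipyffc'
Operation: replace 'c' with 'e'
Positions of 'c': 5
After replacement: ipyffe


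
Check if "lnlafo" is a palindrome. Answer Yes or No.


Input string: 'lnlafo'
Reversed: 'ofalnl'
Compare pairs: s[0]='l' vs s[5]='o' (mismatch), s[1]='n' vs s[4]='f' (mismatch), s[2]='l' vs s[3]='a' (mismatch)
Palindrome: No


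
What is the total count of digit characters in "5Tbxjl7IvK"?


Input string: '5Tbxjl7IvK'
Operation: count digit characters (0-9)
Scan: '5'(digit), 'T', 'b', 'x', 'j', 'l', '7'(digit), 'I', 'v', 'K'
Digits found: 2
Result: 2


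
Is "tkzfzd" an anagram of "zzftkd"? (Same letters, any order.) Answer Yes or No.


String 1: 'zzftkd' -> sorted: 'dfktzz'
String 2: 'tkzfzd' -> sorted: 'dfktzz'
Compare sorted forms: 'dfktzz' == 'dfktzz'
Anagram: Yes


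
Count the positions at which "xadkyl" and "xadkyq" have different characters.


String 1: 'xadkyl'
String 2: 'xadkyq'
Compare each position: pos 0: 'x'=='x', pos 1: 'a'=='a', pos 2: 'd'=='d', pos 3: 'k'=='k', pos 4: 'y'=='y', pos 5: 'l'!='q'
Differing positions: 1
Hamming distance: 1


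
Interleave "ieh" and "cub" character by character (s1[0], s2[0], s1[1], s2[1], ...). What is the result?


String 1: 'ieh'
String 2: 'cub'
Operation: alternate characters
Pairs: 'i'+'c', 'e'+'u', 'h'+'b'
Result: iceuhb


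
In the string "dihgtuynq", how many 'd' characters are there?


Input string: 'dihgtuynq'
Target character: 'd'
Scan each position: s[0]='d'
Matches found at indices: 0
Total: 1


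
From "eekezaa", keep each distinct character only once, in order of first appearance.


Input: 'eekezaa'
Operation: keep first occurrence of each character
Scan: s[0]='e' new -> keep; s[1]='e' seen -> skip; s[2]='k' new -> keep; s[3]='e' seen -> skip; s[4]='z' new -> keep; s[5]='a' new -> keep; s[6]='a' seen -> skip
Result: ekza


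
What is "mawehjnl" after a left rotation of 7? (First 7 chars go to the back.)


Input: 'mawehjnl', shift = 7
Operation: split at index 7 and swap parts
Front part s[0:7] = 'mawehjn'
Back part s[7:] = 'l'
Rotated = back + front = 'l' + 'mawehjn'
Result: lmawehjn


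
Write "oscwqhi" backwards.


Input string: 'oscwqhi'
Operation: reverse character order
Original order: 'o' -> 's' -> 'c' -> 'w' -> 'q' -> 'h' -> 'i'
Reversed order: 'i' -> 'h' -> 'q' -> 'w' -> 'c' -> 's' -> 'o'
Result: ihqwcso


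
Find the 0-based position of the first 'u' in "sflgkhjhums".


Input string: 'sflgkhjhums'
Target: 'u'
Scanning left to right: s[0]='s', s[1]='f', s[2]='l', s[3]='g', s[4]='k', s[5]='h', s[6]='j', s[7]='h', s[8]='u'
First match at index: 8


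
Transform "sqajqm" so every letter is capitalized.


Input string: 'sqajqm'
Operation: convert each letter to uppercase
Mapping: 's'->'S', 'q'->'Q', 'a'->'A', 'j'->'J', 'q'->'Q', 'm'->'M'
Result: SQAJQM


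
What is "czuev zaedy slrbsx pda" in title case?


Input string: 'czuev zaedy slrbsx pda'
Operation: capitalize first letter of each word
Word transformations: 'czuev'->'Czuev', 'zaedy'->'Zaedy', 'slrbsx'->'Slrbsx', 'pda'->'Pda'
Result: Czuev Zaedy Slrbsx Pda


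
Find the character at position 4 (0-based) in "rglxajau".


Input string: 'rglxajau'
Operation: get character at index 4
Index mapping: s[0]='r', s[1]='g', s[2]='l', s[3]='x', s[4]='a'
Result: 'a'


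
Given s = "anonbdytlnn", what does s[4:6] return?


Input string: 'anonbdytlnn'
Operation: slice [4:6]
Extract characters: s[4]='b', s[5]='d'
Result: bd


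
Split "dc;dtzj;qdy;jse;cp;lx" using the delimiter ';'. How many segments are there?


Input string: 'dc;dtzj;qdy;jse;cp;lx'
Delimiter: ';'
Split result: 'dc', 'dtzj', 'qdy', 'jse', 'cp', 'lx'
Number of parts: 6


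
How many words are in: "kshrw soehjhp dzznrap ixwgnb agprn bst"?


Input string: 'kshrw soehjhp dzznrap ixwgnb agprn bst'
Operation: split by spaces
Words found: 'kshrw', 'soehjhp', 'dzznrap', 'ixwgnb', 'agprn', 'bst'
Word count: 6


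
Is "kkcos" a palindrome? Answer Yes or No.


Input string: 'kkcos'
Reversed: 'sockk'
Compare pairs: s[0]='k' vs s[4]='s' (mismatch), s[1]='k' vs s[3]='o' (mismatch)
Palindrome: No


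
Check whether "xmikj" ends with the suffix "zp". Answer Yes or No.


Input string: 'xmikj'
Suffix to check: 'zp'
Last 2 characters of input: 'kj'
Match: False
Result: No


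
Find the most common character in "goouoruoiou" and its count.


Input: 'goouoruoiou'
Operation: tally each character
Counts: 'g':1, 'i':1, 'o':5, 'r':1, 'u':3
Maximum: 'o' appears 5 times


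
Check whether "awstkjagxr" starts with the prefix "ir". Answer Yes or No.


Input string: 'awstkjagxr'
Prefix to check: 'ir'
First 2 characters of input: 'aw'
Match: False
Result: No


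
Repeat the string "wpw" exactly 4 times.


Input string: 'wpw'
Operation: repeat 4 times
Concatenation: 'wpw' + 'wpw' + 'wpw' + 'wpw'
Result: wpwwpwwpwwpw


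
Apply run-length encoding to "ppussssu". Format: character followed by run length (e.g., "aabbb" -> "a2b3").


Input: 'ppussssu'
Operation: identify consecutive runs
Runs: 'pp' -> p2, 'u' -> u1, 'ssss' -> s4, 'u' -> u1
Encoded: p2u1s4u1


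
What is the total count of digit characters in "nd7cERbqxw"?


Input string: 'nd7cERbqxw'
Operation: count digit characters (0-9)
Scan: 'n', 'd', '7'(digit), 'c', 'E', 'R', 'b', 'q', 'x', 'w'
Digits found: 1
Result: 1


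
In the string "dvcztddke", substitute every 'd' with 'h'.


Input string: 'dvcztddke'
Operation: replace 'd' with 'h'
Positions of 'd': 0, 5, 6
After replacement: hvczthhke


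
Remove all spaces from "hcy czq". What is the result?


Input string: 'hcy czq'
Operation: remove all spaces
Words: 'hcy', 'czq'
Join without spaces: hcyczq


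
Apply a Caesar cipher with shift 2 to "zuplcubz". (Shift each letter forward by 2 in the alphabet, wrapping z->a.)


Input: 'zuplcubz', shift = 2
Operation: for each letter, (position + 2) mod 26
Mapping: 'z'(25+2=27, 27 mod 26=1)->'b', 'u'(20+2=22)->'w', 'p'(15+2=17)->'r', 'l'(11+2=13)->'n', 'c'(2+2=4)->'e', 'u'(20+2=22)->'w', 'b'(1+2=3)->'d', 'z'(25+2=27, 27 mod 26=1)->'b'
Result: bwrnewdb


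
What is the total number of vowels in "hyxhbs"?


Input string: 'hyxhbs'
Operation: count vowels (a, e, i, o, u)
Scan: s[0]='h', s[1]='y', s[2]='x', s[3]='h', s[4]='b', s[5]='s'
Vowels found: 0
Result: 0


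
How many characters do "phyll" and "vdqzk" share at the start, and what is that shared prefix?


String 1: 'phyll'
String 2: 'vdqzk'
Compare position by position:
pos 0: 'p' vs 'v' differ -> stop
Longest common prefix: "" (length 0)


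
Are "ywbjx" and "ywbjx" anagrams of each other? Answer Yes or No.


String 1: 'ywbjx' -> sorted: 'bjwxy'
String 2: 'ywbjx' -> sorted: 'bjwxy'
Compare sorted forms: 'bjwxy' == 'bjwxy'
Anagram: Yes


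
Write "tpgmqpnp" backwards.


Input string: 'tpgmqpnp'
Operation: reverse character order
Original order: 't' -> 'p' -> 'g' -> 'm' -> 'q' -> 'p' -> 'n' -> 'p'
Reversed order: 'p' -> 'n' -> 'p' -> 'q' -> 'm' -> 'g' -> 'p' -> 't'
Result: pnpqmgpt


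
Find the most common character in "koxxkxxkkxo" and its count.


Input: 'koxxkxxkkxo'
Operation: tally each character
Counts: 'k':4, 'o':2, 'x':5
Maximum: 'x' appears 5 times


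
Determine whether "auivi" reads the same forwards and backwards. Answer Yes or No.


Input string: 'auivi'
Reversed: 'iviua'
Compare pairs: s[0]='a' vs s[4]='i' (mismatch), s[1]='u' vs s[3]='v' (mismatch)
Palindrome: No


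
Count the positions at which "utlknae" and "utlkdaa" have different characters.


String 1: 'utlknae'
String 2: 'utlkdaa'
Compare each position: pos 0: 'u'=='u', pos 1: 't'=='t', pos 2: 'l'=='l', pos 3: 'k'=='k', pos 4: 'n'!='d', pos 5: 'a'=='a', pos 6: 'e'!='a'
Differing positions: 2
Hamming distance: 2


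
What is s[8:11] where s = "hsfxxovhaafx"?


Input string: 'hsfxxovhaafx'
Operation: slice [8:11]
Extract characters: s[8]='a', s[9]='a', s[10]='f'
Result: aaf


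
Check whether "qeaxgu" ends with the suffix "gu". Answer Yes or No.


Input string: 'qeaxgu'
Suffix to check: 'gu'
Last 2 characters of input: 'gu'
Match: True
Result: Yes


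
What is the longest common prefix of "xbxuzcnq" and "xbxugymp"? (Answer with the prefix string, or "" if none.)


String 1: 'xbxuzcnq'
String 2: 'xbxugymp'
Compare position by position:
pos 0: 'x' vs 'x' match
pos 1: 'b' vs 'b' match
pos 2: 'x' vs 'x' match
pos 3: 'u' vs 'u' match
pos 4: 'z' vs 'g' differ -> stop
Longest common prefix: "xbxu" (length 4)


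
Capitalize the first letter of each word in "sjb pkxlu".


Input string: 'sjb pkxlu'
Operation: capitalize first letter of each word
Word transformations: 'sjb'->'Sjb', 'pkxlu'->'Pkxlu'
Result: Sjb Pkxlu


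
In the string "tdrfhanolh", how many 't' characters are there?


Input string: 'tdrfhanolh'
Target character: 't'
Scan each position: s[0]='t'
Matches found at indices: 0
Total: 1


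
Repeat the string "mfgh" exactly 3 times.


Input string: 'mfgh'
Operation: repeat 3 times
Concatenation: 'mfgh' + 'mfgh' + 'mfgh'
Result: mfghmfghmfgh


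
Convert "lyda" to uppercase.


Input string: 'lyda'
Operation: convert each letter to uppercase
Mapping: 'l'->'L', 'y'->'Y', 'd'->'D', 'a'->'A'
Result: LYDA


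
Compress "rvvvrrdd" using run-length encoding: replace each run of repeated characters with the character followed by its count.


Input: 'rvvvrrdd'
Operation: identify consecutive runs
Runs: 'r' -> r1, 'vvv' -> v3, 'rr' -> r2, 'dd' -> d2
Encoded: r1v3r2d2


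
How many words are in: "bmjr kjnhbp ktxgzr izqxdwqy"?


Input string: 'bmjr kjnhbp ktxgzr izqxdwqy'
Operation: split by spaces
Words found: 'bmjr', 'kjnhbp', 'ktxgzr', 'izqxdwqy'
Word count: 4


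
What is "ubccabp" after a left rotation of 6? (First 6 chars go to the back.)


Input: 'ubccabp', shift = 6
Operation: split at index 6 and swap parts
Front part s[0:6] = 'ubccab'
Back part s[6:] = 'p'
Rotated = back + front = 'p' + 'ubccab'
Result: pubccab


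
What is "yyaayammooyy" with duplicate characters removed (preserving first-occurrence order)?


Input: 'yyaayammooyy'
Operation: keep first occurrence of each character
Scan: s[0]='y' new -> keep; s[1]='y' seen -> skip; s[2]='a' new -> keep; s[3]='a' seen -> skip; s[4]='y' seen -> skip; s[5]='a' seen -> skip; s[6]='m' new -> keep; s[7]='m' seen -> skip; s[8]='o' new -> keep; s[9]='o' seen -> skip; s[10]='y' seen -> skip; s[11]='y' seen -> skip
Result: yamo


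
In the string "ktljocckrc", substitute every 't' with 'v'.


Input string: 'ktljocckrc'
Operation: replace 't' with 'v'
Positions of 't': 1
After replacement: kvljocckrc


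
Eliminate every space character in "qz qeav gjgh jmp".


Input string: 'qz qeav gjgh jmp'
Operation: remove all spaces
Words: 'qz', 'qeav', 'gjgh', 'jmp'
Join without spaces: qzqeavgjghjmp


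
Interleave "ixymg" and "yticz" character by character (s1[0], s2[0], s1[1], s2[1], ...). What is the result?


String 1: 'ixymg'
String 2: 'yticz'
Operation: alternate characters
Pairs: 'i'+'y', 'x'+'t', 'y'+'i', 'm'+'c', 'g'+'z'
Result: iyxtyimcgz


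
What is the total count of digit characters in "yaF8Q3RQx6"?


Input string: 'yaF8Q3RQx6'
Operation: count digit characters (0-9)
Scan: 'y', 'a', 'F', '8'(digit), 'Q', '3'(digit), 'R', 'Q', 'x', '6'(digit)
Digits found: 3
Result: 3


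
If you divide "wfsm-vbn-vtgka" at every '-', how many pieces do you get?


Input string: 'wfsm-vbn-vtgka'
Delimiter: '-'
Split result: 'wfsm', 'vbn', 'vtgka'
Number of parts: 3


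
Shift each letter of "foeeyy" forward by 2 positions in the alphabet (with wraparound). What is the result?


Input: 'foeeyy', shift = 2
Operation: for each letter, (position + 2) mod 26
Mapping: 'f'(5+2=7)->'h', 'o'(14+2=16)->'q', 'e'(4+2=6)->'g', 'e'(4+2=6)->'g', 'y'(24+2=26, 26 mod 26=0)->'a', 'y'(24+2=26, 26 mod 26=0)->'a'
Result: hqggaa


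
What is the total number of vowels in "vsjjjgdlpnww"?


Input string: 'vsjjjgdlpnww'
Operation: count vowels (a, e, i, o, u)
Scan: s[0]='v', s[1]='s', s[2]='j', s[3]='j', s[4]='j', s[5]='g', s[6]='d', s[7]='l', s[8]='p', s[9]='n', s[10]='w', s[11]='w'
Vowels found: 0
Result: 0


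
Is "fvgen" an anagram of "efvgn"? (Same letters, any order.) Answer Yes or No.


String 1: 'efvgn' -> sorted: 'efgnv'
String 2: 'fvgen' -> sorted: 'efgnv'
Compare sorted forms: 'efgnv' == 'efgnv'
Anagram: Yes


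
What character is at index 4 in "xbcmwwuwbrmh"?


Input string: 'xbcmwwuwbrmh'
Operation: get character at index 4
Index mapping: s[0]='x', s[1]='b', s[2]='c', s[3]='m', s[4]='w'
Result: 'w'


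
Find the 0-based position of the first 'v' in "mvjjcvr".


Input string: 'mvjjcvr'
Target: 'v'
Scanning left to right: s[0]='m', s[1]='v'
First match at index: 1


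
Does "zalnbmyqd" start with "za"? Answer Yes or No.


Input string: 'zalnbmyqd'
Prefix to check: 'za'
First 2 characters of input: 'za'
Match: True
Result: Yes


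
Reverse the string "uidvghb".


Input string: 'uidvghb'
Operation: reverse character order
Original order: 'u' -> 'i' -> 'd' -> 'v' -> 'g' -> 'h' -> 'b'
Reversed order: 'b' -> 'h' -> 'g' -> 'v' -> 'd' -> 'i' -> 'u'
Result: bhgvdiu


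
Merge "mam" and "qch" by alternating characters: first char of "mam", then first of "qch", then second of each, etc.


String 1: 'mam'
String 2: 'qch'
Operation: alternate characters
Pairs: 'm'+'q', 'a'+'c', 'm'+'h'
Result: mqacmh


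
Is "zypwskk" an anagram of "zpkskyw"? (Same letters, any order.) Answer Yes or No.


String 1: 'zpkskyw' -> sorted: 'kkpswyz'
String 2: 'zypwskk' -> sorted: 'kkpswyz'
Compare sorted forms: 'kkpswyz' == 'kkpswyz'
Anagram: Yes


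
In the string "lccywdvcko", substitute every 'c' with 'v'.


Input string: 'lccywdvcko'
Operation: replace 'c' with 'v'
Positions of 'c': 1, 2, 7
After replacement: lvvywdvvko


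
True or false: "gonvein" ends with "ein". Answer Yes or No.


Input string: 'gonvein'
Suffix to check: 'ein'
Last 3 characters of input: 'ein'
Match: True
Result: Yes


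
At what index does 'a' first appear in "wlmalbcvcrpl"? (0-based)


Input string: 'wlmalbcvcrpl'
Target: 'a'
Scanning left to right: s[0]='w', s[1]='l', s[2]='m', s[3]='a'
First match at index: 3


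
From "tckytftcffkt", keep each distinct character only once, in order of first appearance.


Input: 'tckytftcffkt'
Operation: keep first occurrence of each character
Scan: s[0]='t' new -> keep; s[1]='c' new -> keep; s[2]='k' new -> keep; s[3]='y' new -> keep; s[4]='t' seen -> skip; s[5]='f' new -> keep; s[6]='t' seen -> skip; s[7]='c' seen -> skip; s[8]='f' seen -> skip; s[9]='f' seen -> skip; s[10]='k' seen -> skip; s[11]='t' seen -> skip
Result: tckyf


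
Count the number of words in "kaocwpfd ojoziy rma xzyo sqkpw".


Input string: 'kaocwpfd ojoziy rma xzyo sqkpw'
Operation: split by spaces
Words found: 'kaocwpfd', 'ojoziy', 'rma', 'xzyo', 'sqkpw'
Word count: 5


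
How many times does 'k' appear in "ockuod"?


Input string: 'ockuod'
Target character: 'k'
Scan each position: s[2]='k'
Matches found at indices: 2
Total: 1


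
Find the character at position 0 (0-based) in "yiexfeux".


Input string: 'yiexfeux'
Operation: get character at index 0
Index mapping: s[0]='y'
Result: 'y'


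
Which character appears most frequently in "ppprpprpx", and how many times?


Input: 'ppprpprpx'
Operation: tally each character
Counts: 'p':6, 'r':2, 'x':1
Maximum: 'p' appears 6 times


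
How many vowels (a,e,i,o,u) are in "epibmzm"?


Input string: 'epibmzm'
Operation: count vowels (a, e, i, o, u)
Scan: s[0]='e' (vowel), s[1]='p', s[2]='i' (vowel), s[3]='b', s[4]='m', s[5]='z', s[6]='m'
Vowels found: 2
Result: 2


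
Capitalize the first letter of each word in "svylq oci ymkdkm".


Input string: 'svylq oci ymkdkm'
Operation: capitalize first letter of each word
Word transformations: 'svylq'->'Svylq', 'oci'->'Oci', 'ymkdkm'->'Ymkdkm'
Result: Svylq Oci Ymkdkm


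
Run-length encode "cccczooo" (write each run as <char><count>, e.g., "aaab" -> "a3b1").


Input: 'cccczooo'
Operation: identify consecutive runs
Runs: 'cccc' -> c4, 'z' -> z1, 'ooo' -> o3
Encoded: c4z1o3


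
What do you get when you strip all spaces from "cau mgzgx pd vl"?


Input string: 'cau mgzgx pd vl'
Operation: remove all spaces
Words: 'cau', 'mgzgx', 'pd', 'vl'
Join without spaces: caumgzgxpdvl


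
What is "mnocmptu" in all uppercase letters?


Input string: 'mnocmptu'
Operation: convert each letter to uppercase
Mapping: 'm'->'M', 'n'->'N', 'o'->'O', 'c'->'C', 'm'->'M', 'p'->'P', 't'->'T', 'u'->'U'
Result: MNOCMPTU


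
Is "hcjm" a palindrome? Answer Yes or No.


Input string: 'hcjm'
Reversed: 'mjch'
Compare pairs: s[0]='h' vs s[3]='m' (mismatch), s[1]='c' vs s[2]='j' (mismatch)
Palindrome: No


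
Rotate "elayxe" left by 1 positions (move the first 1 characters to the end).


Input: 'elayxe', shift = 1
Operation: split at index 1 and swap parts
Front part s[0:1] = 'e'
Back part s[1:] = 'layxe'
Rotated = back + front = 'layxe' + 'e'
Result: layxee


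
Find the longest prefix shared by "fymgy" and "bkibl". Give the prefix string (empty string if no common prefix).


String 1: 'fymgy'
String 2: 'bkibl'
Compare position by position:
pos 0: 'f' vs 'b' differ -> stop
Longest common prefix: "" (length 0)


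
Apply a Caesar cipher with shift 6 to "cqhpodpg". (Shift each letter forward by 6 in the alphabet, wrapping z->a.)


Input: 'cqhpodpg', shift = 6
Operation: for each letter, (position + 6) mod 26
Mapping: 'c'(2+6=8)->'i', 'q'(16+6=22)->'w', 'h'(7+6=13)->'n', 'p'(15+6=21)->'v', 'o'(14+6=20)->'u', 'd'(3+6=9)->'j', 'p'(15+6=21)->'v', 'g'(6+6=12)->'m'
Result: iwnvujvm


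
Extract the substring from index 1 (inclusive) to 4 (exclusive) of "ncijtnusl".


Input string: 'ncijtnusl'
Operation: slice [1:4]
Extract characters: s[1]='c', s[2]='i', s[3]='j'
Result: cij


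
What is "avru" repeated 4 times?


Input string: 'avru'
Operation: repeat 4 times
Concatenation: 'avru' + 'avru' + 'avru' + 'avru'
Result: avruavruavruavru


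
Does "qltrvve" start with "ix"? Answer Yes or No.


Input string: 'qltrvve'
Prefix to check: 'ix'
First 2 characters of input: 'ql'
Match: False
Result: No


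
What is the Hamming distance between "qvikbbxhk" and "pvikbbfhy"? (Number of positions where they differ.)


String 1: 'qvikbbxhk'
String 2: 'pvikbbfhy'
Compare each position: pos 0: 'q'!='p', pos 1: 'v'=='v', pos 2: 'i'=='i', pos 3: 'k'=='k', pos 4: 'b'=='b', pos 5: 'b'=='b', pos 6: 'x'!='f', pos 7: 'h'=='h', pos 8: 'k'!='y'
Differing positions: 3
Hamming distance: 3


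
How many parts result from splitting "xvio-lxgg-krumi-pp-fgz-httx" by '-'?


Input string: 'xvio-lxgg-krumi-pp-fgz-httx'
Delimiter: '-'
Split result: 'xvio', 'lxgg', 'krumi', 'pp', 'fgz', 'httx'
Number of parts: 6


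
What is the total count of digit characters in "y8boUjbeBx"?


Input string: 'y8boUjbeBx'
Operation: count digit characters (0-9)
Scan: 'y', '8'(digit), 'b', 'o', 'U', 'j', 'b', 'e', 'B', 'x'
Digits found: 1
Result: 1


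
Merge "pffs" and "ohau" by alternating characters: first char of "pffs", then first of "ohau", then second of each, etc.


String 1: 'pffs'
String 2: 'ohau'
Operation: alternate characters
Pairs: 'p'+'o', 'f'+'h', 'f'+'a', 's'+'u'
Result: pofhfasu


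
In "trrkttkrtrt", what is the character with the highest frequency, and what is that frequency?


Input: 'trrkttkrtrt'
Operation: tally each character
Counts: 'k':2, 'r':4, 't':5
Maximum: 't' appears 5 times


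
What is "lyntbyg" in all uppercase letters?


Input string: 'lyntbyg'
Operation: convert each letter to uppercase
Mapping: 'l'->'L', 'y'->'Y', 'n'->'N', 't'->'T', 'b'->'B', 'y'->'Y', 'g'->'G'
Result: LYNTBYG


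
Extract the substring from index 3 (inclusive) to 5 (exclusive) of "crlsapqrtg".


Input string: 'crlsapqrtg'
Operation: slice [3:5]
Extract characters: s[3]='s', s[4]='a'
Result: sa


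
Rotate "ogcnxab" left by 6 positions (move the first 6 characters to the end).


Input: 'ogcnxab', shift = 6
Operation: split at index 6 and swap parts
Front part s[0:6] = 'ogcnxa'
Back part s[6:] = 'b'
Rotated = back + front = 'b' + 'ogcnxa'
Result: bogcnxa
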